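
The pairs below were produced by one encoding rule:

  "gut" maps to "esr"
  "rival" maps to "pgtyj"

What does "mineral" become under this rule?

Compare letters: g→e is +24, u→s is +24, t→r is +24 — a constant shift. Every letter moves 24 places later in the alphabet, wrapping around z→a.
Applying it to mineral: m+24=k, i+24=g, n+24=l, e+24=c, r+24=p, a+24=y, l+24=j.

kglcpyj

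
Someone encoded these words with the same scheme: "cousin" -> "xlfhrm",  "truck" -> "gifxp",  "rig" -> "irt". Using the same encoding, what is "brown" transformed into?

Each pair mirrors across the alphabet (c↔x, o↔l, u↔f): positions sum to 25. Each letter is replaced by its mirror in the alphabet: a↔z, b↔y, c↔x, and so on (the Atbash cipher).
On brown: b↔y, r↔i, o↔l, w↔d, n↔m.

yildm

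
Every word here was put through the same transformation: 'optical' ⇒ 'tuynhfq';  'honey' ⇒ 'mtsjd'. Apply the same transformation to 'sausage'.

xfzxflj

Compare letters: o→t is +5, p→u is +5, t→y is +5 — a constant shift. Each letter is shifted forward by 5 in the alphabet (a Caesar shift of +5).
Applying it to sausage: s+5=x, a+5=f, u+5=z, s+5=x, a+5=f, g+5=l, e+5=j.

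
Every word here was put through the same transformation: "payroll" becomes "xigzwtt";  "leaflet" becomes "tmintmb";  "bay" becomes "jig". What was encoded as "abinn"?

Compare letters: p→x is +8, a→i is +8, y→g is +8 — a constant shift. Every letter moves 8 places later in the alphabet, wrapping around z→a.
Undoing it on abinn: a−8=s, b−8=t, i−8=a, n−8=f, n−8=f.

staff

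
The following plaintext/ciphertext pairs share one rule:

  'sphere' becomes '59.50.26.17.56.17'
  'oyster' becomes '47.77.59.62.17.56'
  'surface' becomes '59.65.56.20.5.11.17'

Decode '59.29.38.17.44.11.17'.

s(#19)→59 and p(#16)→50: differences scale by 3, so n = 3·pos + 2. Each letter becomes 3×(its alphabet position, a=1..z=26) + 2.
Undoing it on 59.29.38.17.44.11.17: 59→(59−2)÷3=19=s, 29→(29−2)÷3=9=i, 38→(38−2)÷3=12=l, 17→(17−2)÷3=5=e, 44→(44−2)÷3=14=n, 11→(11−2)÷3=3=c, 17→(17−2)÷3=5=e.

silence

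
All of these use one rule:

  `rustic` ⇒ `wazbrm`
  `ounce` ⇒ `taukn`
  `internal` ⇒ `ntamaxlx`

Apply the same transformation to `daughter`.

igboqdpd

In rustic: r→w is +5, u→a is +6, s→z is +7, t→b is +8 — the shift increases by 1 each position. Letter i (0-indexed) is shifted by i+5, so successive shifts are 5, 6, 7, ….
On daughter: d+5=i, a+6=g, u+7=b, g+8=o, h+9=q, t+10=d, e+11=p, r+12=d.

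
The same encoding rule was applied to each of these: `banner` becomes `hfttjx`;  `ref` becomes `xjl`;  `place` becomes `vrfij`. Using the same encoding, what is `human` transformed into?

The shift depends on letter class: consonant b→h is +6, but vowel a→f is +5. Two shifts are in play — +5 for a/e/i/o/u, +6 for every other letter.
Applying it to human: h(cons)+6=n, u(vowel)+5=z, m(cons)+6=s, a(vowel)+5=f, n(cons)+6=t.

nzsft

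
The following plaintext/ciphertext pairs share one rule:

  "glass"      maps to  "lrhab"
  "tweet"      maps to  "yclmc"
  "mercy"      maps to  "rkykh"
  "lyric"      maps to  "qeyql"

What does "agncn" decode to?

In glass: g→l is +5, l→r is +6, a→h is +7, s→a is +8 — the shift increases by 1 each position. Letter i (0-indexed) is shifted by i+5, so successive shifts are 5, 6, 7, ….
Reversing it on agncn: a−5=v, g−6=a, n−7=g, c−8=u, n−9=e.

vague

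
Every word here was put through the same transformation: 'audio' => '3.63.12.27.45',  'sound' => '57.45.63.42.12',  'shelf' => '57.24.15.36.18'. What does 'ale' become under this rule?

With a=1..z=26, the number is 3·pos.
Applying it to ale: a=1→3, l=12→36, e=5→15.

3.36.15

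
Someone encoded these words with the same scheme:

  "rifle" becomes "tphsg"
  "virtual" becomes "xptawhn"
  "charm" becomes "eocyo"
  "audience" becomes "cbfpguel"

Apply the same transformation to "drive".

Shifts by position in rifle: pos 0: r→t (+2), pos 1: i→p (+7), pos 2: f→h (+2), pos 3: l→s (+7) — repeating every 2. It's a Vigenère-style cipher with numeric key [2,7]: position i shifts by key[i mod 2].
For drive: d+2=f, r+7=y, i+2=k, v+7=c, e+2=g.

fykcg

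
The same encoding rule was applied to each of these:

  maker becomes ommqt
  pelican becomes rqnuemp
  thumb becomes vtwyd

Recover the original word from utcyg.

shame

Shifts by position in maker: pos 0: m→o (+2), pos 1: a→m (+12), pos 2: k→m (+2), pos 3: e→q (+12) — repeating every 2. A repeating key of period 2 is used — shifts +2, +12 over and over.
Reversing it on utcyg: u−2=s, t−12=h, c−2=a, y−12=m, g−2=e.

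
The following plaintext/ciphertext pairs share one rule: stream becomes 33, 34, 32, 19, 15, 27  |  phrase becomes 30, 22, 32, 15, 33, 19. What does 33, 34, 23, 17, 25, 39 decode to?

Letters become their 1-based position plus 14 (so a→15, b→16, …).
Decoding 33, 34, 23, 17, 25, 39: 33→(33−14)÷1=19=s, 34→(34−14)÷1=20=t, 23→(23−14)÷1=9=i, 17→(17−14)÷1=3=c, 25→(25−14)÷1=11=k, 39→(39−14)÷1=25=y.

sticky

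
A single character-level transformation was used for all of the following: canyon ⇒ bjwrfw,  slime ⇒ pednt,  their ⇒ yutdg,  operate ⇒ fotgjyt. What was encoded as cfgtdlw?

Each letter's alphabet position (a=0..z=25) is mapped through 9·x+9 mod 26 — an affine cipher.
Decoding cfgtdlw: c(2)→3·(2−9)≡5=f; f(5)→3·(5−9)≡14=o; g(6)→3·(6−9)≡17=r; t(19)→3·(19−9)≡4=e; d(3)→3·(3−9)≡8=i; l(11)→3·(11−9)≡6=g; w(22)→3·(22−9)≡13=n (all mod 26).

foreign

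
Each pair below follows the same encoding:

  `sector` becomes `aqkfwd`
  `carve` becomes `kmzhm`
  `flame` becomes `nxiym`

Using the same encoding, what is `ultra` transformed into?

cxbdi

Shifts by position in sector: pos 0: s→a (+8), pos 1: e→q (+12), pos 2: c→k (+8), pos 3: t→f (+12) — repeating every 2. It's a Vigenère-style cipher with numeric key [8,12]: position i shifts by key[i mod 2].
On ultra: u+8=c, l+12=x, t+8=b, r+12=d, a+8=i.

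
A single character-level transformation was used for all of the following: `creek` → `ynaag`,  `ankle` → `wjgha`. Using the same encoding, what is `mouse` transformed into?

ikqoa

Compare letters: c→y is +22, r→n is +22, e→a is +22 — a constant shift. It's a constant shift of +22 (ROT22).
For mouse: m+22=i, o+22=k, u+22=q, s+22=o, e+22=a.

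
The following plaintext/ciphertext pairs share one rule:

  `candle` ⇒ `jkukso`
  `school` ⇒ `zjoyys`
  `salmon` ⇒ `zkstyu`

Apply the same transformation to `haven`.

okcou

Two shifts are in play — +10 for a/e/i/o/u, +7 for every other letter.
For haven: h(cons)+7=o, a(vowel)+10=k, v(cons)+7=c, e(vowel)+10=o, n(cons)+7=u.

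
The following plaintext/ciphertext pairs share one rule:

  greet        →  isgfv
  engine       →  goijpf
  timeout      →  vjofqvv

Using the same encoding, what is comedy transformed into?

The shifts repeat in a cycle of length 2: positions 0,1,… shift by +2, +1, then the pattern repeats.
For comedy: c+2=e, o+1=p, m+2=o, e+1=f, d+2=f, y+1=z.

epoffz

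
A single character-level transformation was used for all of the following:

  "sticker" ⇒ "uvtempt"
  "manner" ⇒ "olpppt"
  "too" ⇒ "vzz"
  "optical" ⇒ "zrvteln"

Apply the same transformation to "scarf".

uelth

Vowels shift forward by 11 and consonants shift forward by 2.
On scarf: s(cons)+2=u, c(cons)+2=e, a(vowel)+11=l, r(cons)+2=t, f(cons)+2=h.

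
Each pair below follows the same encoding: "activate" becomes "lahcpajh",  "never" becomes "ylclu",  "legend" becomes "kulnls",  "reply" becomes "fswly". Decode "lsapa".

title

Two steps: reverse the string, then apply a Caesar shift of +7.
Decoding lsapa: shift back: l−7=e, s−7=l, a−7=t, p−7=i, a−7=t → eltit; then reverse → title.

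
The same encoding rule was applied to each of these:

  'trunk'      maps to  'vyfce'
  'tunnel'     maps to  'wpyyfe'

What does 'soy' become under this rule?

jzd

Two steps: reverse the string, then apply a Caesar shift of +11.
For soy: reverse → yos; then shift: y+11=j, o+11=z, s+11=d.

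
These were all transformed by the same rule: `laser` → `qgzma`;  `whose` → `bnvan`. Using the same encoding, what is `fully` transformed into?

kasth

The shift increases by 1 at each position, starting from +5: 5, 6, 7, ….
For fully: f+5=k, u+6=a, l+7=s, l+8=t, y+9=h.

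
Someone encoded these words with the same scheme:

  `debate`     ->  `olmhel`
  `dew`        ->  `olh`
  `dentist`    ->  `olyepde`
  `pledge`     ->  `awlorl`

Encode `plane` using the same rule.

The shift depends on letter class: consonant d→o is +11, but vowel e→l is +7. Two shifts are in play — +7 for a/e/i/o/u, +11 for every other letter.
For plane: p(cons)+11=a, l(cons)+11=w, a(vowel)+7=h, n(cons)+11=y, e(vowel)+7=l.

awhyl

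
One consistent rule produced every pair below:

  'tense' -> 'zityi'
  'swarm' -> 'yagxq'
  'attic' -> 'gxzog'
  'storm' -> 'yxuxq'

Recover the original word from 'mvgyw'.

grass

Shifts by position in tense: pos 0: t→z (+6), pos 1: e→i (+4), pos 2: n→t (+6), pos 3: s→y (+6), pos 4: e→i (+4) — repeating every 3. A repeating key of period 3 is used — shifts +6, +4, +6 over and over.
Undoing it on mvgyw: m−6=g, v−4=r, g−6=a, y−6=s, w−4=s.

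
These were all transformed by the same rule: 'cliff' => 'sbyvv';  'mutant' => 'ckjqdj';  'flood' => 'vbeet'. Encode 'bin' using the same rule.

ryd

Compare letters: c→s is +16, l→b is +16, i→y is +16 — a constant shift. This is a Caesar cipher with shift 16.
On bin: b+16=r, i+16=y, n+16=d.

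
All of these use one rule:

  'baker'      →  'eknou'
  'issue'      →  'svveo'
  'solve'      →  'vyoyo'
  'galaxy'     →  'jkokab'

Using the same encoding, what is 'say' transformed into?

The shift depends on letter class: consonant b→e is +3, but vowel a→k is +10. The rule splits by letter class: vowels +10, consonants +3.
On say: s(cons)+3=v, a(vowel)+10=k, y(cons)+3=b.

vkb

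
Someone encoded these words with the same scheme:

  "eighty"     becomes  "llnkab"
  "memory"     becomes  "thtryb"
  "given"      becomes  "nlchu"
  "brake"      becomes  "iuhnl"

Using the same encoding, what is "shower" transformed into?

A repeating key of period 2 is used — shifts +7, +3 over and over.
For shower: s+7=z, h+3=k, o+7=v, w+3=z, e+7=l, r+3=u.

zkvzlu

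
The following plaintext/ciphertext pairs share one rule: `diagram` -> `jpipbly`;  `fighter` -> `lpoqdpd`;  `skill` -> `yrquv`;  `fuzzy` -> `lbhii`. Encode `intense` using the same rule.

In diagram: d→j is +6, i→p is +7, a→i is +8, g→p is +9 — the shift increases by 1 each position. Letter i (0-indexed) is shifted by i+6, so successive shifts are 6, 7, 8, ….
Applying it to intense: i+6=o, n+7=u, t+8=b, e+9=n, n+10=x, s+11=d, e+12=q.

oubnxdq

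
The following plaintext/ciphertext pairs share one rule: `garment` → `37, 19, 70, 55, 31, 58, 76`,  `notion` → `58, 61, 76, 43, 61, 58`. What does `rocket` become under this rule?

70, 61, 25, 49, 31, 76

Each letter becomes 3×(its alphabet position, a=1..z=26) + 16.
For rocket: r=18→70, o=15→61, c=3→25, k=11→49, e=5→31, t=20→76.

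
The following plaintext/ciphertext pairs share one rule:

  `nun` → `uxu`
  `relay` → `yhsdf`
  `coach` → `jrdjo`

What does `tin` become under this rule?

The shift depends on letter class: consonant n→u is +7, but vowel u→x is +3. The rule splits by letter class: vowels +3, consonants +7.
On tin: t(cons)+7=a, i(vowel)+3=l, n(cons)+7=u.

alu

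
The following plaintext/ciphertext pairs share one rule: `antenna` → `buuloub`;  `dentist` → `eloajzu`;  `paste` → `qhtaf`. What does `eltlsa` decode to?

desert

A repeating key of period 2 is used — shifts +1, +7 over and over.
Decoding eltlsa: e−1=d, l−7=e, t−1=s, l−7=e, s−1=r, a−7=t.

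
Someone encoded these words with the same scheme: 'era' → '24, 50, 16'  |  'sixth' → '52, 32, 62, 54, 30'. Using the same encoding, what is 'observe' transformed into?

e(#5)→24 and r(#18)→50: differences scale by 2, so n = 2·pos + 14. Each letter becomes 2×(its alphabet position, a=1..z=26) + 14.
Applying it to observe: o=15→44, b=2→18, s=19→52, e=5→24, r=18→50, v=22→58, e=5→24.

44, 18, 52, 24, 50, 58, 24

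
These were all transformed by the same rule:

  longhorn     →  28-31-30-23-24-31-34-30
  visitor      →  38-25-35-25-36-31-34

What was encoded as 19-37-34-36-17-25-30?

l is letter #12 and maps to 28: an offset of 16. Each letter is replaced by its alphabet position (a=1..z=26) + 16.
Undoing it on 19-37-34-36-17-25-30: 19→(19−16)÷1=3=c, 37→(37−16)÷1=21=u, 34→(34−16)÷1=18=r, 36→(36−16)÷1=20=t, 17→(17−16)÷1=1=a, 25→(25−16)÷1=9=i, 30→(30−16)÷1=14=n.

curtain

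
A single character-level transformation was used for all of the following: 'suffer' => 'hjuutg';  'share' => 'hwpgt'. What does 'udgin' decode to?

forty

This is a Caesar cipher with shift 15.
Decoding udgin: u−15=f, d−15=o, g−15=r, i−15=t, n−15=y.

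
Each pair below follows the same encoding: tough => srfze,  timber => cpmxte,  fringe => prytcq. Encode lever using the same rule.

The output letters match the input read backwards, each shifted +11: tough reversed is hguot. The word is reversed, then every letter is shifted forward by 11.
Applying it to lever: reverse → revel; then shift: r+11=c, e+11=p, v+11=g, e+11=p, l+11=w.

cpgpw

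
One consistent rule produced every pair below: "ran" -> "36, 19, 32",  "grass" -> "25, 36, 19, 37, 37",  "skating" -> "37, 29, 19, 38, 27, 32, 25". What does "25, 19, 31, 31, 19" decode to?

gamma

r is letter #18 and maps to 36: an offset of 18. Each letter is replaced by its alphabet position (a=1..z=26) + 18.
Undoing it on 25, 19, 31, 31, 19: 25→(25−18)÷1=7=g, 19→(19−18)÷1=1=a, 31→(31−18)÷1=13=m, 31→(31−18)÷1=13=m, 19→(19−18)÷1=1=a.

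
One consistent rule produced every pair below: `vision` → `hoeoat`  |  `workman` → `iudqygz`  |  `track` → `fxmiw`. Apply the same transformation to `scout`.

Shifts by position in vision: pos 0: v→h (+12), pos 1: i→o (+6), pos 2: s→e (+12), pos 3: i→o (+6) — repeating every 2. It's a Vigenère-style cipher with numeric key [12,6]: position i shifts by key[i mod 2].
On scout: s+12=e, c+6=i, o+12=a, u+6=a, t+12=f.

eiaaf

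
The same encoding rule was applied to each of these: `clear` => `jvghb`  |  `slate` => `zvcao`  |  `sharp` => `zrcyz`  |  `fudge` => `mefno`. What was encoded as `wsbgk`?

Shifts by position in clear: pos 0: c→j (+7), pos 1: l→v (+10), pos 2: e→g (+2), pos 3: a→h (+7), pos 4: r→b (+10) — repeating every 3. The shifts repeat in a cycle of length 3: positions 0,1,… shift by +7, +10, +2, then the pattern repeats.
Undoing it on wsbgk: w−7=p, s−10=i, b−2=z, g−7=z, k−10=a.

pizza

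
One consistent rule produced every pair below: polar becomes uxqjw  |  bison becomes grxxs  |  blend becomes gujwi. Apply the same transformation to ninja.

Shifts by position in polar: pos 0: p→u (+5), pos 1: o→x (+9), pos 2: l→q (+5), pos 3: a→j (+9) — repeating every 2. A repeating key of period 2 is used — shifts +5, +9 over and over.
On ninja: n+5=s, i+9=r, n+5=s, j+9=s, a+5=f.

srssf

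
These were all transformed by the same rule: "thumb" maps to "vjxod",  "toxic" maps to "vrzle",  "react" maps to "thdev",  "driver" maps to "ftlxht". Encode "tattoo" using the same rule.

The shift depends on letter class: consonant t→v is +2, but vowel u→x is +3. Two shifts are in play — +3 for a/e/i/o/u, +2 for every other letter.
For tattoo: t(cons)+2=v, a(vowel)+3=d, t(cons)+2=v, t(cons)+2=v, o(vowel)+3=r, o(vowel)+3=r.

vdvvrr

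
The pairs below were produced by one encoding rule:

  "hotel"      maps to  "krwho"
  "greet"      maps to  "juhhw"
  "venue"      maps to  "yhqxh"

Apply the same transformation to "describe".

ghvfuleh

Compare letters: h→k is +3, o→r is +3, t→w is +3 — a constant shift. This is a Caesar cipher with shift 3.
On describe: d+3=g, e+3=h, s+3=v, c+3=f, r+3=u, i+3=l, b+3=e, e+3=h.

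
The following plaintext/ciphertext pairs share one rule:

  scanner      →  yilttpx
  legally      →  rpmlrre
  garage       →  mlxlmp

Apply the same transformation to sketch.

Vowels shift forward by 11 and consonants shift forward by 6.
For sketch: s(cons)+6=y, k(cons)+6=q, e(vowel)+11=p, t(cons)+6=z, c(cons)+6=i, h(cons)+6=n.

yqpzin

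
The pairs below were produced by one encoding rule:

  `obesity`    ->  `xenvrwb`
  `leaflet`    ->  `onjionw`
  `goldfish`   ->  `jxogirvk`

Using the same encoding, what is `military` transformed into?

prorwjub

The shift depends on letter class: consonant b→e is +3, but vowel o→x is +9. Two shifts are in play — +9 for a/e/i/o/u, +3 for every other letter.
For military: m(cons)+3=p, i(vowel)+9=r, l(cons)+3=o, i(vowel)+9=r, t(cons)+3=w, a(vowel)+9=j, r(cons)+3=u, y(cons)+3=b.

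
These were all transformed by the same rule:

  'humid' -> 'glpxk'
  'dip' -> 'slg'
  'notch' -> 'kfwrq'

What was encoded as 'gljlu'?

rigid

The word is reversed, then every letter is shifted forward by 3.
Reversing it on gljlu: shift back: g−3=d, l−3=i, j−3=g, l−3=i, u−3=r → digir; then reverse → rigid.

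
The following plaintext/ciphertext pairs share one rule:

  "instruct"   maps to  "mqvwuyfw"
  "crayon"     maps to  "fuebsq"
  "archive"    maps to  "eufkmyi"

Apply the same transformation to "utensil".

Two shifts are in play — +4 for a/e/i/o/u, +3 for every other letter.
For utensil: u(vowel)+4=y, t(cons)+3=w, e(vowel)+4=i, n(cons)+3=q, s(cons)+3=v, i(vowel)+4=m, l(cons)+3=o.

ywiqvmo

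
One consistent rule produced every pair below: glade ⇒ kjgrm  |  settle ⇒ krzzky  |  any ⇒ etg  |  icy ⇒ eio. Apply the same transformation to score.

kxuiy

The output letters match the input read backwards, each shifted +6: glade reversed is edalg. Read the word backwards and shift each letter +6.
On score: reverse → erocs; then shift: e+6=k, r+6=x, o+6=u, c+6=i, s+6=y.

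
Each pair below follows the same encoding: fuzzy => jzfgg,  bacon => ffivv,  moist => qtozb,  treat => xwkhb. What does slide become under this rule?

wqokm

In fuzzy: f→j is +4, u→z is +5, z→f is +6, z→g is +7 — the shift increases by 1 each position. Letter i (0-indexed) is shifted by i+4, so successive shifts are 4, 5, 6, ….
For slide: s+4=w, l+5=q, i+6=o, d+7=k, e+8=m.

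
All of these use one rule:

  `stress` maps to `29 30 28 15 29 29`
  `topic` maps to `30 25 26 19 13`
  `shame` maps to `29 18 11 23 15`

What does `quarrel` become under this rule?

s is letter #19 and maps to 29: an offset of 10. The number is (letter's place in the alphabet, a=1) + 10.
Applying it to quarrel: q=17→27, u=21→31, a=1→11, r=18→28, r=18→28, e=5→15, l=12→22.

27 31 11 28 28 15 22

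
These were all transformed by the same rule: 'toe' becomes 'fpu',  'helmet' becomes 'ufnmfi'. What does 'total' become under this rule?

Read the word backwards and shift each letter +1.
Applying it to total: reverse → latot; then shift: l+1=m, a+1=b, t+1=u, o+1=p, t+1=u.

mbupu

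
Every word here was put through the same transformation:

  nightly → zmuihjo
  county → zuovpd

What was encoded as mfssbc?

barrel

The word is reversed, then every letter is shifted forward by 1.
Decoding mfssbc: shift back: m−1=l, f−1=e, s−1=r, s−1=r, b−1=a, c−1=b → lerrab; then reverse → barrel.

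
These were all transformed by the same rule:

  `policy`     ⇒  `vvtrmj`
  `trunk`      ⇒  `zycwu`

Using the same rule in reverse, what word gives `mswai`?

In policy: p→v is +6, o→v is +7, l→t is +8, i→r is +9 — the shift increases by 1 each position. Letter i (0-indexed) is shifted by i+6, so successive shifts are 6, 7, 8, ….
Decoding mswai: m−6=g, s−7=l, w−8=o, a−9=r, i−10=y.

glory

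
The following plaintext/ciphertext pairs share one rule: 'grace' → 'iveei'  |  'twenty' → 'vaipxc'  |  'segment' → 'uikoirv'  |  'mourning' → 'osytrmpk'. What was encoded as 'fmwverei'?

A repeating key of period 3 is used — shifts +2, +4, +4 over and over.
Reversing it on fmwverei: f−2=d, m−4=i, w−4=s, v−2=t, e−4=a, r−4=n, e−2=c, i−4=e.

distance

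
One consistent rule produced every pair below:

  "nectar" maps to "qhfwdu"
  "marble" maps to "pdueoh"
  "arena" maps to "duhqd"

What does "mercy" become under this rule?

Compare letters: n→q is +3, e→h is +3, c→f is +3 — a constant shift. It's a constant shift of +3 (ROT3).
On mercy: m+3=p, e+3=h, r+3=u, c+3=f, y+3=b.

phufb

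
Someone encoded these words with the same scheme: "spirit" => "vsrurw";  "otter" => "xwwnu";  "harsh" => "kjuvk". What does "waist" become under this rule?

zjrvw

The shift depends on letter class: consonant s→v is +3, but vowel i→r is +9. Vowels shift forward by 9 and consonants shift forward by 3.
On waist: w(cons)+3=z, a(vowel)+9=j, i(vowel)+9=r, s(cons)+3=v, t(cons)+3=w.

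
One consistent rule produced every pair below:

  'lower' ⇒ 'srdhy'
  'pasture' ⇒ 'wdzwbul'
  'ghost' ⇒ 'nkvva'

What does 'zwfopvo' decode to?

A repeating key of period 2 is used — shifts +7, +3 over and over.
Decoding zwfopvo: z−7=s, w−3=t, f−7=y, o−3=l, p−7=i, v−3=s, o−7=h.

stylish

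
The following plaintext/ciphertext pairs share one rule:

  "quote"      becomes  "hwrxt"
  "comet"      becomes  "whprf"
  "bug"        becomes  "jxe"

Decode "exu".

The word is reversed, then every letter is shifted forward by 3.
Decoding exu: shift back: e−3=b, x−3=u, u−3=r → bur; then reverse → rub.

rub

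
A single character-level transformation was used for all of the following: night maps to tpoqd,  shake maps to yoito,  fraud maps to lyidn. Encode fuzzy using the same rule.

Each letter shifts forward by (position + 6), i.e. 6, 7, 8, … — the shift grows by one for each successive letter.
For fuzzy: f+6=l, u+7=b, z+8=h, z+9=i, y+10=i.

lbhii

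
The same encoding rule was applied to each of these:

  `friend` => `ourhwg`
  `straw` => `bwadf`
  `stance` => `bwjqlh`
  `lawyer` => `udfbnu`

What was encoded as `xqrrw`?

The shifts repeat in a cycle of length 2: positions 0,1,… shift by +9, +3, then the pattern repeats.
Reversing it on xqrrw: x−9=o, q−3=n, r−9=i, r−3=o, w−9=n.

onion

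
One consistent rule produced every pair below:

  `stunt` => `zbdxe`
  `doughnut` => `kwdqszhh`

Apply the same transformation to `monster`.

In stunt: s→z is +7, t→b is +8, u→d is +9, n→x is +10 — the shift increases by 1 each position. Each letter shifts forward by (position + 7), i.e. 7, 8, 9, … — the shift grows by one for each successive letter.
On monster: m+7=t, o+8=w, n+9=w, s+10=c, t+11=e, e+12=q, r+13=e.

twwceqe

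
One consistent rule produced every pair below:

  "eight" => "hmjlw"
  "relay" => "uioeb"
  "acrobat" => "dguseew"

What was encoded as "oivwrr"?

lesson

Shifts by position in eight: pos 0: e→h (+3), pos 1: i→m (+4), pos 2: g→j (+3), pos 3: h→l (+4) — repeating every 2. A repeating key of period 2 is used — shifts +3, +4 over and over.
Undoing it on oivwrr: o−3=l, i−4=e, v−3=s, w−4=s, r−3=o, r−4=n.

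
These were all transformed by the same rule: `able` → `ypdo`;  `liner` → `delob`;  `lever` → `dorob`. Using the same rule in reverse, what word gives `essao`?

a(0)→y(24) and b(1)→p(15) fit y≡17x+24 (mod 26); the inverse of 17 mod 26 is 23. Each letter's alphabet position (a=0..z=25) is mapped through 17·x+24 mod 26 — an affine cipher.
Undoing it on essao: e(4)→23·(4−24)≡8=i; s(18)→23·(18−24)≡18=s; s(18)→23·(18−24)≡18=s; a(0)→23·(0−24)≡20=u; o(14)→23·(14−24)≡4=e (all mod 26).

issue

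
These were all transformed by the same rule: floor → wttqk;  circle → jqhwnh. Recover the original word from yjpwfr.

Two steps: reverse the string, then apply a Caesar shift of +5.
Decoding yjpwfr: shift back: y−5=t, j−5=e, p−5=k, w−5=r, f−5=a, r−5=m → tekram; then reverse → market.

market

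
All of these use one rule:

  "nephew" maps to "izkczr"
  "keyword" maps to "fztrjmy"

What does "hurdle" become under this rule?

Compare letters: n→i is +21, e→z is +21, p→k is +21 — a constant shift. This is a Caesar cipher with shift 21.
For hurdle: h+21=c, u+21=p, r+21=m, d+21=y, l+21=g, e+21=z.

cpmygz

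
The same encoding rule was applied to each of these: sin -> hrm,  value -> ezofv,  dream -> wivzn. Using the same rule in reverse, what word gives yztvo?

Each letter is replaced by its mirror in the alphabet: a↔z, b↔y, c↔x, and so on (the Atbash cipher).
Decoding yztvo: y↔b, z↔a, t↔g, v↔e, o↔l.

bagel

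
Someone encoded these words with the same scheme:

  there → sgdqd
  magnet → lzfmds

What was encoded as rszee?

staff

Compare letters: t→s is +25, h→g is +25, e→d is +25 — a constant shift. It's a constant shift of +25 (ROT25).
Decoding rszee: r−25=s, s−25=t, z−25=a, e−25=f, e−25=f.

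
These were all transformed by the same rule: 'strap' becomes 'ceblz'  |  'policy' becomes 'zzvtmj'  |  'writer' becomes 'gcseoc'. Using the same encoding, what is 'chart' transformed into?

mskcd

Shifts by position in strap: pos 0: s→c (+10), pos 1: t→e (+11), pos 2: r→b (+10), pos 3: a→l (+11) — repeating every 2. The shifts repeat in a cycle of length 2: positions 0,1,… shift by +10, +11, then the pattern repeats.
For chart: c+10=m, h+11=s, a+10=k, r+11=c, t+10=d.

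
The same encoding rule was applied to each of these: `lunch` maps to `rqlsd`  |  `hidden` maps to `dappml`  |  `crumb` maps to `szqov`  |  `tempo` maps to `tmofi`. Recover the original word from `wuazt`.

l(11)→r(17) and u(20)→q(16) fit y≡23x+24 (mod 26); the inverse of 23 mod 26 is 17. This is an affine cipher: with a=0,…,z=25, each position x becomes (23x+24) mod 26.
Reversing it on wuazt: w(22)→17·(22−24)≡18=s; u(20)→17·(20−24)≡10=k; a(0)→17·(0−24)≡8=i; z(25)→17·(25−24)≡17=r; t(19)→17·(19−24)≡19=t (all mod 26).

skirt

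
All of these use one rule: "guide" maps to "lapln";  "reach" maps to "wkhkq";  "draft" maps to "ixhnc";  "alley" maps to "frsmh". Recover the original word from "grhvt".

blank

In guide: g→l is +5, u→a is +6, i→p is +7, d→l is +8 — the shift increases by 1 each position. Each letter shifts forward by (position + 5), i.e. 5, 6, 7, … — the shift grows by one for each successive letter.
Reversing it on grhvt: g−5=b, r−6=l, h−7=a, v−8=n, t−9=k.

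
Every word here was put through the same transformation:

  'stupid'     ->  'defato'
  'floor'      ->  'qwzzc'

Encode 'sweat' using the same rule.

Compare letters: s→d is +11, t→e is +11, u→f is +11 — a constant shift. It's a constant shift of +11 (ROT11).
Applying it to sweat: s+11=d, w+11=h, e+11=p, a+11=l, t+11=e.

dhple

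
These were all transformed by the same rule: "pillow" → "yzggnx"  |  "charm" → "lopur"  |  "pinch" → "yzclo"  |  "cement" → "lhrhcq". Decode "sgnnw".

This is an affine cipher: with a=0,…,z=25, each position x becomes (11x+15) mod 26.
Decoding sgnnw: s(18)→19·(18−15)≡5=f; g(6)→19·(6−15)≡11=l; n(13)→19·(13−15)≡14=o; n(13)→19·(13−15)≡14=o; w(22)→19·(22−15)≡3=d (all mod 26).

flood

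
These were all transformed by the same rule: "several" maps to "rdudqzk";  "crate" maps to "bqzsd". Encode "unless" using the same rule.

tmkdrr

This is a Caesar cipher with shift 25.
For unless: u+25=t, n+25=m, l+25=k, e+25=d, s+25=r, s+25=r.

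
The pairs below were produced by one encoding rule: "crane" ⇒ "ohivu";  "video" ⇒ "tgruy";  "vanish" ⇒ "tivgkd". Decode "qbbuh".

Each letter's alphabet position (a=0..z=25) is mapped through 3·x+8 mod 26 — an affine cipher.
Decoding qbbuh: q(16)→9·(16−8)≡20=u; b(1)→9·(1−8)≡15=p; b(1)→9·(1−8)≡15=p; u(20)→9·(20−8)≡4=e; h(7)→9·(7−8)≡17=r (all mod 26).

upper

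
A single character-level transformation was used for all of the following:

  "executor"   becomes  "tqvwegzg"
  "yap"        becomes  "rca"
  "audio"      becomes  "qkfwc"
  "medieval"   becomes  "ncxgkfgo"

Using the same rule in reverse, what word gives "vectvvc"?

attract

Two steps: reverse the string, then apply a Caesar shift of +2.
Undoing it on vectvvc: shift back: v−2=t, e−2=c, c−2=a, t−2=r, v−2=t, v−2=t, c−2=a → tcartta; then reverse → attract.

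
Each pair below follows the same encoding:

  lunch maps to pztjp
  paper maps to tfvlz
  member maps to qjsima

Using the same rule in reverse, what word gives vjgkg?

ready

The shift increases by 1 at each position, starting from +4: 4, 5, 6, ….
Decoding vjgkg: v−4=r, j−5=e, g−6=a, k−7=d, g−8=y.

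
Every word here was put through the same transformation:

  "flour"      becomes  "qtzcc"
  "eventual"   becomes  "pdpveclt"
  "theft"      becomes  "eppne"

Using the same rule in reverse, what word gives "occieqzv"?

Shifts by position in flour: pos 0: f→q (+11), pos 1: l→t (+8), pos 2: o→z (+11), pos 3: u→c (+8) — repeating every 2. A repeating key of period 2 is used — shifts +11, +8 over and over.
Decoding occieqzv: o−11=d, c−8=u, c−11=r, i−8=a, e−11=t, q−8=i, z−11=o, v−8=n.

duration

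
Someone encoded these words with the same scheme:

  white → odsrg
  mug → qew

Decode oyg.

Read the word backwards and shift each letter +10.
Decoding oyg: shift back: o−10=e, y−10=o, g−10=w → eow; then reverse → woe.

woe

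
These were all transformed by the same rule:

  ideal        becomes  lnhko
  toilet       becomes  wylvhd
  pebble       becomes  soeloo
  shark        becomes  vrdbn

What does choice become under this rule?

frrsfo

Shifts by position in ideal: pos 0: i→l (+3), pos 1: d→n (+10), pos 2: e→h (+3), pos 3: a→k (+10) — repeating every 2. The shifts repeat in a cycle of length 2: positions 0,1,… shift by +3, +10, then the pattern repeats.
Applying it to choice: c+3=f, h+10=r, o+3=r, i+10=s, c+3=f, e+10=o.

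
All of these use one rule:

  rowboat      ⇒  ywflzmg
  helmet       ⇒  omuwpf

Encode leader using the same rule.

smjnpd

The shift increases by 1 at each position, starting from +7: 7, 8, 9, ….
Applying it to leader: l+7=s, e+8=m, a+9=j, d+10=n, e+11=p, r+12=d.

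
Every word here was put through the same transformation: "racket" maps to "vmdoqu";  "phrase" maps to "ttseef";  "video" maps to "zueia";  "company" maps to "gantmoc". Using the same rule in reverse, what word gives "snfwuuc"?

Shifts by position in racket: pos 0: r→v (+4), pos 1: a→m (+12), pos 2: c→d (+1), pos 3: k→o (+4), pos 4: e→q (+12), pos 5: t→u (+1) — repeating every 3. It's a Vigenère-style cipher with numeric key [4,12,1]: position i shifts by key[i mod 3].
Decoding snfwuuc: s−4=o, n−12=b, f−1=e, w−4=s, u−12=i, u−1=t, c−4=y.

obesity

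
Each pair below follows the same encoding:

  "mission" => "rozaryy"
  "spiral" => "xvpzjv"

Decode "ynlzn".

there

In mission: m→r is +5, i→o is +6, s→z is +7, s→a is +8 — the shift increases by 1 each position. Each letter shifts forward by (position + 5), i.e. 5, 6, 7, … — the shift grows by one for each successive letter.
Decoding ynlzn: y−5=t, n−6=h, l−7=e, z−8=r, n−9=e.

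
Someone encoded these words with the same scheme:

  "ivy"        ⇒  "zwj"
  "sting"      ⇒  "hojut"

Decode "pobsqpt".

soprano

The output letters match the input read backwards, each shifted +1: ivy reversed is yvi. Read the word backwards and shift each letter +1.
Reversing it on pobsqpt: shift back: p−1=o, o−1=n, b−1=a, s−1=r, q−1=p, p−1=o, t−1=s → onarpos; then reverse → soprano.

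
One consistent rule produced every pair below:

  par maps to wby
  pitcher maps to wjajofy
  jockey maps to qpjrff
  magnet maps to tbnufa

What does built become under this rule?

ivjsa

The shift depends on letter class: consonant p→w is +7, but vowel a→b is +1. Two shifts are in play — +1 for a/e/i/o/u, +7 for every other letter.
For built: b(cons)+7=i, u(vowel)+1=v, i(vowel)+1=j, l(cons)+7=s, t(cons)+7=a.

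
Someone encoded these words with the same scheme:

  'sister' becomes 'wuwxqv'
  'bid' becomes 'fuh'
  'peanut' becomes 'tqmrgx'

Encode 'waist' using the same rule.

amuwx

Two shifts are in play — +12 for a/e/i/o/u, +4 for every other letter.
On waist: w(cons)+4=a, a(vowel)+12=m, i(vowel)+12=u, s(cons)+4=w, t(cons)+4=x.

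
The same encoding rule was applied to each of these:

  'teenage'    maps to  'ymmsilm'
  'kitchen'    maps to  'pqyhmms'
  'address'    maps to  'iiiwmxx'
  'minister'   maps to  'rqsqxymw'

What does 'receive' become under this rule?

wmhmqam

The shift depends on letter class: consonant t→y is +5, but vowel e→m is +8. Vowels shift forward by 8 and consonants shift forward by 5.
On receive: r(cons)+5=w, e(vowel)+8=m, c(cons)+5=h, e(vowel)+8=m, i(vowel)+8=q, v(cons)+5=a, e(vowel)+8=m.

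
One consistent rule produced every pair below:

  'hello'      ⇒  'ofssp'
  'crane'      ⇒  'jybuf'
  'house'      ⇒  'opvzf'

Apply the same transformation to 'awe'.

bdf

The shift depends on letter class: consonant h→o is +7, but vowel e→f is +1. Two shifts are in play — +1 for a/e/i/o/u, +7 for every other letter.
Applying it to awe: a(vowel)+1=b, w(cons)+7=d, e(vowel)+1=f.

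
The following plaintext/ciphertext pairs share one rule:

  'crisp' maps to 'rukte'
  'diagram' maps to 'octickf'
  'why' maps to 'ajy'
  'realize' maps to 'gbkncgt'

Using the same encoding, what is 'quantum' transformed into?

The output letters match the input read backwards, each shifted +2: crisp reversed is psirc. The word is reversed, then every letter is shifted forward by 2.
For quantum: reverse → mutnauq; then shift: m+2=o, u+2=w, t+2=v, n+2=p, a+2=c, u+2=w, q+2=s.

owvpcws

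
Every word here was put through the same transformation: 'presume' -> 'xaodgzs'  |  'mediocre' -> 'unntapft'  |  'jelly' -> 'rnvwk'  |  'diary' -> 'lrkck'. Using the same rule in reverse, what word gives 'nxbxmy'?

Each letter shifts forward by (position + 8), i.e. 8, 9, 10, … — the shift grows by one for each successive letter.
Decoding nxbxmy: n−8=f, x−9=o, b−10=r, x−11=m, m−12=a, y−13=l.

formal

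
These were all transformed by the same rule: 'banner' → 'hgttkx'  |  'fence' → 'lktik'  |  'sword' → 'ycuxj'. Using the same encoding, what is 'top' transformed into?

zuv

This is a Caesar cipher with shift 6.
Applying it to top: t+6=z, o+6=u, p+6=v.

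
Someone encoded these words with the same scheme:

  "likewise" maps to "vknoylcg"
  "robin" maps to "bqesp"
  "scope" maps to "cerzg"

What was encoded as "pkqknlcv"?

finalist

Shifts by position in likewise: pos 0: l→v (+10), pos 1: i→k (+2), pos 2: k→n (+3), pos 3: e→o (+10), pos 4: w→y (+2), pos 5: i→l (+3) — repeating every 3. The shifts repeat in a cycle of length 3: positions 0,1,… shift by +10, +2, +3, then the pattern repeats.
Reversing it on pkqknlcv: p−10=f, k−2=i, q−3=n, k−10=a, n−2=l, l−3=i, c−10=s, v−2=t.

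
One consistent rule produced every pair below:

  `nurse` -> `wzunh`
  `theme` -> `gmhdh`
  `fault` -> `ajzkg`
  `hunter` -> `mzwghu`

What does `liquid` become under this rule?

n(13)→w(22) and u(20)→z(25) fit y≡19x+9 (mod 26); the inverse of 19 mod 26 is 11. This is an affine cipher: with a=0,…,z=25, each position x becomes (19x+9) mod 26.
For liquid: l(11)→19·11+9≡10=k; i(8)→19·8+9≡5=f; q(16)→19·16+9≡1=b; u(20)→19·20+9≡25=z; i(8)→19·8+9≡5=f; d(3)→19·3+9≡14=o (all mod 26).

kfbzfo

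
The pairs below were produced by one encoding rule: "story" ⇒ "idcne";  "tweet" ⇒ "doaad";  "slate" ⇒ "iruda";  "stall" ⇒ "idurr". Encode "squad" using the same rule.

s(18)→i(8) and t(19)→d(3) fit y≡21x+20 (mod 26); the inverse of 21 mod 26 is 5. Each letter's alphabet position (a=0..z=25) is mapped through 21·x+20 mod 26 — an affine cipher.
On squad: s(18)→21·18+20≡8=i; q(16)→21·16+20≡18=s; u(20)→21·20+20≡24=y; a(0)→21·0+20≡20=u; d(3)→21·3+20≡5=f (all mod 26).

isyuf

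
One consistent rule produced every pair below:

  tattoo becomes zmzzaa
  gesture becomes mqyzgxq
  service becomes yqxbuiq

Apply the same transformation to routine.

The shift depends on letter class: consonant t→z is +6, but vowel a→m is +12. Vowels shift forward by 12 and consonants shift forward by 6.
Applying it to routine: r(cons)+6=x, o(vowel)+12=a, u(vowel)+12=g, t(cons)+6=z, i(vowel)+12=u, n(cons)+6=t, e(vowel)+12=q.

xagzutq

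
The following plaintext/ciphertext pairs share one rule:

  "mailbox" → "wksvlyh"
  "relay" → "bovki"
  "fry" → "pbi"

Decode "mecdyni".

custody

Compare letters: m→w is +10, a→k is +10, i→s is +10 — a constant shift. It's a constant shift of +10 (ROT10).
Undoing it on mecdyni: m−10=c, e−10=u, c−10=s, d−10=t, y−10=o, n−10=d, i−10=y.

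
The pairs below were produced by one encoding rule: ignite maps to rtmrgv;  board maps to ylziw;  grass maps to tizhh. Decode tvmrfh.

genius

Each letter is replaced by its mirror in the alphabet: a↔z, b↔y, c↔x, and so on (the Atbash cipher).
Decoding tvmrfh: t↔g, v↔e, m↔n, r↔i, f↔u, h↔s.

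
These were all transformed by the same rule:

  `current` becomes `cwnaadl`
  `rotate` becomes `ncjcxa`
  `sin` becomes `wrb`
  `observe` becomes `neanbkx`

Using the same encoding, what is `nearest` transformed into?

The output letters match the input read backwards, each shifted +9: current reversed is tnerruc. Read the word backwards and shift each letter +9.
Applying it to nearest: reverse → tseraen; then shift: t+9=c, s+9=b, e+9=n, r+9=a, a+9=j, e+9=n, n+9=w.

cbnajnw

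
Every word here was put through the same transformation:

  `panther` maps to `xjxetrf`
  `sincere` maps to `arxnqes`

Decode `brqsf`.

In panther: p→x is +8, a→j is +9, n→x is +10, t→e is +11 — the shift increases by 1 each position. Letter i (0-indexed) is shifted by i+8, so successive shifts are 8, 9, 10, ….
Undoing it on brqsf: b−8=t, r−9=i, q−10=g, s−11=h, f−12=t.

tight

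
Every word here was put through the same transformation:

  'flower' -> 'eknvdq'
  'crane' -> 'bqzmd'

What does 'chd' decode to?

die

Compare letters: f→e is +25, l→k is +25, o→n is +25 — a constant shift. It's a constant shift of +25 (ROT25).
Reversing it on chd: c−25=d, h−25=i, d−25=e.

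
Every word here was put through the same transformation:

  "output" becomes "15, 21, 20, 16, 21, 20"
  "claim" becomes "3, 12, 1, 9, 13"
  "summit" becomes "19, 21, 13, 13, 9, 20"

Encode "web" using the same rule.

23, 5, 2

o is letter #15 and maps to 15: an offset of 0. Letters become their 1-indexed alphabet positions: a=1 … z=26.
On web: w=23→23, e=5→5, b=2→2.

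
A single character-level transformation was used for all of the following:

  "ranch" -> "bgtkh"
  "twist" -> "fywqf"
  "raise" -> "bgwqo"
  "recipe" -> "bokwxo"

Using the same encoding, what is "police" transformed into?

r(17)→b(1) and a(0)→g(6) fit y≡15x+6 (mod 26); the inverse of 15 mod 26 is 7. Each letter's alphabet position (a=0..z=25) is mapped through 15·x+6 mod 26 — an affine cipher.
For police: p(15)→15·15+6≡23=x; o(14)→15·14+6≡8=i; l(11)→15·11+6≡15=p; i(8)→15·8+6≡22=w; c(2)→15·2+6≡10=k; e(4)→15·4+6≡14=o (all mod 26).

xipwko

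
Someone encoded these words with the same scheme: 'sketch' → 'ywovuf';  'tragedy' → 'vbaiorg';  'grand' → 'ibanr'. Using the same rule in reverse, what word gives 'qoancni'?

s(18)→y(24) and k(10)→w(22) fit y≡23x+0 (mod 26); the inverse of 23 mod 26 is 17. This is an affine cipher: with a=0,…,z=25, each position x becomes (23x+0) mod 26.
Reversing it on qoancni: q(16)→17·(16−0)≡12=m; o(14)→17·(14−0)≡4=e; a(0)→17·(0−0)≡0=a; n(13)→17·(13−0)≡13=n; c(2)→17·(2−0)≡8=i; n(13)→17·(13−0)≡13=n; i(8)→17·(8−0)≡6=g (all mod 26).

meaning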